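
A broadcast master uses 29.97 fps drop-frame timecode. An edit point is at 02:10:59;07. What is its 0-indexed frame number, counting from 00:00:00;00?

Complete 10-minute blocks: 13, each 17982 frames → 233766.
Remaining 0 whole minutes in the current block: 0 frames.
Within the current minute: 59 × 30 + 7 = 1777. Total = 233766 + 0 + 1777 = 235543.

235543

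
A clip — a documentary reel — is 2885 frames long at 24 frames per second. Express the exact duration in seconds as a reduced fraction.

Running time = 2885 ÷ (24) = 2885 × 1/24 = 2885/24 s.

2885/24 seconds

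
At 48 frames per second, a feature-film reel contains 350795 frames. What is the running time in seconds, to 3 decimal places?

Running time = 350795 × 1/48 = 350795/48 s ≈ 7308.229 s.

7308.229 seconds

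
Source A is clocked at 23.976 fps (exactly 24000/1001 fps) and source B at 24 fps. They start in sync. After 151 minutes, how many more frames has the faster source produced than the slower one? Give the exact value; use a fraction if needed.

217440/1001 frames

151 min = 9060 s.
A emits 24000/1001 × 9060 = 217440000/1001 frames; B emits 24 × 9060 = 217440.
Difference = 217440/1001 frames (≈ 217.2228); B is ahead of A.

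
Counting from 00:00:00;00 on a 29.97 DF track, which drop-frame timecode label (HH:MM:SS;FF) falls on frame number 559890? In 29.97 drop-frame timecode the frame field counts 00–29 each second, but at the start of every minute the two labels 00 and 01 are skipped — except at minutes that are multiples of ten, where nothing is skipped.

Ten DF minutes hold 17982 frames, so frame 559890 lies in block 31 (frames 557442–575423) with 2448 frames into that block.
The block's first minute is 1800 frames and the rest 1798 each; 2448 frames reaches minute 1, so 31 × 18 + 1 × 2 = 560 labels have been skipped so far.
Adding those back, label number 559890 + 560 = 560450 at 30 labels/s is 18681 s + 20 f = 5 h 11 min 21 s frame 20, i.e. 05:11:21;20.

05:11:21;20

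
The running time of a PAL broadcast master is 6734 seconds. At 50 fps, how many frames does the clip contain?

336700 frames

Frames = 6734 × 50 = 336700.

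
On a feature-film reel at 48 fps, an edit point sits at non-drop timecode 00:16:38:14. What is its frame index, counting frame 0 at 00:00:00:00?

47918

Total seconds to the label: (0 × 3600 + 16 × 60 + 38) = 998.
Frame index = 998 × 48 + 14 = 47918.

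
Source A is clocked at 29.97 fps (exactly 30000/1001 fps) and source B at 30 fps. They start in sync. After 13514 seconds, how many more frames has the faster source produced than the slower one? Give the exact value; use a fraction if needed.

A emits 30000/1001 × 13514 = 405420000/1001 frames; B emits 30 × 13514 = 405420.
Difference = 405420/1001 frames (≈ 405.0150); B is ahead of A.

405420/1001 frames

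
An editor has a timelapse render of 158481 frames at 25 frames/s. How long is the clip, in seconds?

6339.24 seconds

Running time = 158481 / (25) = 6339.24 s.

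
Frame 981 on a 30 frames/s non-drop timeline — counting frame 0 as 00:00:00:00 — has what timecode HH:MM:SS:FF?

00:00:32:21

981 ÷ 30 = 32 full seconds, remainder 21 frames.
32 s = 0 h 0 min 32 s.
Timecode: 00:00:32:21.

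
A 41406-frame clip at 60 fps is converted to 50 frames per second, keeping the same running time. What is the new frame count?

34505 frames

Target frames = source frames × (target rate / source rate) = 41406 × (50)/(60) = 41406 × 5/6 = 34505.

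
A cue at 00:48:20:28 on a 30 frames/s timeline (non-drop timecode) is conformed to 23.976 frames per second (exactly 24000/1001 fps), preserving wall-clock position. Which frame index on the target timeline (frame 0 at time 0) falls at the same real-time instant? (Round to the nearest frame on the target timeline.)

Source frame index: (0×3600 + 48×60 + 20) × 30 + 28 = 87028.
Real time: 87028 / (30) = 43514/15 s.
Target frame: (43514/15) × (24000/1001) = 69622400/1001 ≈ 69552.847 → 69553.

frame 69553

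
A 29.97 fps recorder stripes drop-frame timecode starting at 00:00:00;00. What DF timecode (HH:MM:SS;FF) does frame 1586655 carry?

14:42:21;13

Each 10-minute DF block holds 10 × 60 × 30 − 9 × 2 = 17982 frames. 1586655 ÷ 17982 → 88 full blocks, remainder 4239.
Within the partial block the first minute is 1800 frames and each further minute 1798, so 2 further minute boundaries passed. Total skipped labels = 18 × 88 + 2 × 2 = 1588.
Non-drop label index = 1586655 + 1588 = 1588243; at 30 labels/s that is 14:42:21:13, i.e. DF 14:42:21;13.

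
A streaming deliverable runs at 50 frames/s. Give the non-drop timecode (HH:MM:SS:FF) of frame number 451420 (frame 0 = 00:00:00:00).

02:30:28:20

451420 ÷ 50 = 9028 full seconds, remainder 20 frames.
9028 s = 2 h 30 min 28 s.
Timecode: 02:30:28:20.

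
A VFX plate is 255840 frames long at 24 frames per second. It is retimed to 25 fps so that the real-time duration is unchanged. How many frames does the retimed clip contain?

Target frames = source frames × (target rate / source rate) = 255840 × (25)/(24) = 255840 × 25/24 = 266500.

266500 frames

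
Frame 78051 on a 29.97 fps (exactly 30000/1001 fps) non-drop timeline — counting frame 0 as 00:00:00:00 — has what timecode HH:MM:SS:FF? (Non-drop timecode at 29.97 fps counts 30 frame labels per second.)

78051 ÷ 30 = 2601 full seconds, remainder 21 frames.
2601 s = 0 h 43 min 21 s.
Timecode: 00:43:21:21.

00:43:21:21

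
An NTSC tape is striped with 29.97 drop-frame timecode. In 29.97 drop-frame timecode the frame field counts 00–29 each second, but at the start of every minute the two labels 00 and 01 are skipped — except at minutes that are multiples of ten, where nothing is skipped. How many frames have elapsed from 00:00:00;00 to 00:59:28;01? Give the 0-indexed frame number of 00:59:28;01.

106933

As if non-drop at 30 labels/s: (0 × 3600 + 59 × 60 + 28) × 30 + 1 = 107041.
Minute boundaries passed: 59; those not divisible by 10: 59 − 5 = 54; dropped labels = 2 × 54 = 108.
Actual frame index = 107041 − 108 = 106933.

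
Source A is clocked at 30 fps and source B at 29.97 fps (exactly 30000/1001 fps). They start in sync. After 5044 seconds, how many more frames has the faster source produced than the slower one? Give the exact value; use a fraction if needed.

A emits 30 × 5044 = 151320 frames; B emits 30000/1001 × 5044 = 11640000/77.
Difference = 11640/77 frames (≈ 151.1688); B is behind A.

11640/77 frames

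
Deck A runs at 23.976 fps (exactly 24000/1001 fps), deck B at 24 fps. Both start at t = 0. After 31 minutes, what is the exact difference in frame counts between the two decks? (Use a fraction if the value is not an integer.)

31 min = 1860 s.
A emits 24000/1001 × 1860 = 44640000/1001 frames; B emits 24 × 1860 = 44640.
Difference = 44640/1001 frames (≈ 44.5954); B is ahead of A.

44640/1001 frames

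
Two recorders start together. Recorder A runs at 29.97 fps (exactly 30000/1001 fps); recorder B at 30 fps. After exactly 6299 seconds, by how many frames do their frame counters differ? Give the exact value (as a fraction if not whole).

A emits 30000/1001 × 6299 = 188970000/1001 frames; B emits 30 × 6299 = 188970.
Difference = 188970/1001 frames (≈ 188.7812); B is ahead of A.

188970/1001 frames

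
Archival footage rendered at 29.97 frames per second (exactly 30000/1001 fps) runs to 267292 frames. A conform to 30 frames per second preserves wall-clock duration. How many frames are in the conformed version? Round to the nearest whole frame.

267559 frames

Frames at target rate = 267292 × (30) / (30000/1001) = 66889823/250 ≈ 267559.292.
Nearest whole frame: 267559.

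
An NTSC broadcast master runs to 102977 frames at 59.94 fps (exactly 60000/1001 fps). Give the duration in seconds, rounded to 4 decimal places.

Running time = 102977 × 1001/60000 = 103079977/60000 s ≈ 1717.9996 s.

1717.9996 seconds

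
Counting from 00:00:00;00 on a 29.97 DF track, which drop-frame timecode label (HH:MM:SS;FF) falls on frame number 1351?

00:00:45;01

Each 10-minute DF block holds 10 × 60 × 30 − 9 × 2 = 17982 frames. 1351 ÷ 17982 → 0 full blocks, remainder 1351.
Within the partial block the first minute is 1800 frames and each further minute 1798, so 0 further minute boundaries passed. Total skipped labels = 18 × 0 + 2 × 0 = 0.
Non-drop label index = 1351 + 0 = 1351; at 30 labels/s that is 00:00:45:01, i.e. DF 00:00:45;01.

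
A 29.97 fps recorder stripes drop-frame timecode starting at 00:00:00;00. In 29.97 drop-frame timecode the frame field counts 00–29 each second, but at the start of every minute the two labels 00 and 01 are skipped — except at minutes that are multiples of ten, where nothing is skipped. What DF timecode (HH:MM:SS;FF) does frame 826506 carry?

07:39:37;24

Each 10-minute DF block holds 10 × 60 × 30 − 9 × 2 = 17982 frames. 826506 ÷ 17982 → 45 full blocks, remainder 17316.
Within the partial block the first minute is 1800 frames and each further minute 1798, so 9 further minute boundaries passed. Total skipped labels = 18 × 45 + 2 × 9 = 828.
Non-drop label index = 826506 + 828 = 827334; at 30 labels/s that is 07:39:37:24, i.e. DF 07:39:37;24.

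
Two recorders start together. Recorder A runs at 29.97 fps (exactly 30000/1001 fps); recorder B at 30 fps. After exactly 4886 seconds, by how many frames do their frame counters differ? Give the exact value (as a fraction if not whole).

A emits 30000/1001 × 4886 = 20940000/143 frames; B emits 30 × 4886 = 146580.
Difference = 20940/143 frames (≈ 146.4336); B is ahead of A.

20940/143 frames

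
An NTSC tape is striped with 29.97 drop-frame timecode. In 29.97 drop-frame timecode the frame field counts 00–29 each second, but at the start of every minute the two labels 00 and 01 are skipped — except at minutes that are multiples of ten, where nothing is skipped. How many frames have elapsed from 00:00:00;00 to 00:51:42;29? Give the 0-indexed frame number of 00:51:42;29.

Complete 10-minute blocks: 5, each 17982 frames → 89910.
Remaining 1 whole minute in the current block: 1800 + 0 × 1798 = 1800 frames.
Within the current minute: 42 × 30 + 29 − 2 = 1287 (labels ;00/;01 skipped at this minute). Total = 89910 + 1800 + 1287 = 92997.

92997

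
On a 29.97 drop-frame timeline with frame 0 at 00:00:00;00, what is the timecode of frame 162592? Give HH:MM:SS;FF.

01:30:25;04

Each 10-minute DF block holds 10 × 60 × 30 − 9 × 2 = 17982 frames. 162592 ÷ 17982 → 9 full blocks, remainder 754.
Within the partial block the first minute is 1800 frames and each further minute 1798, so 0 further minute boundaries passed. Total skipped labels = 18 × 9 + 2 × 0 = 162.
Non-drop label index = 162592 + 162 = 162754; at 30 labels/s that is 01:30:25:04, i.e. DF 01:30:25;04.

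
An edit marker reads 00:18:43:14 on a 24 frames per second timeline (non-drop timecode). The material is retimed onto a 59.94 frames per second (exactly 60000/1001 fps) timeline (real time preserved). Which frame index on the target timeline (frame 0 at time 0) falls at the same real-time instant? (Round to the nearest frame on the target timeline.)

Source frame index: (0×3600 + 18×60 + 43) × 24 + 14 = 26966.
Real time: 26966 / (24) = 13483/12 s.
Target frame: (13483/12) × (60000/1001) = 67415000/1001 ≈ 67347.652 → 67348.

frame 67348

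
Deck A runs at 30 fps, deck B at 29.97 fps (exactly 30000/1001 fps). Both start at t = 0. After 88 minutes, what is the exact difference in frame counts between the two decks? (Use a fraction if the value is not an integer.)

88 min = 5280 s.
A emits 30 × 5280 = 158400 frames; B emits 30000/1001 × 5280 = 14400000/91.
Difference = 14400/91 frames (≈ 158.2418); B is behind A.

14400/91 frames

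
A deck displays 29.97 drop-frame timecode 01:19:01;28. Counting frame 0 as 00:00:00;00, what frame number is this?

As if non-drop at 30 labels/s: (1 × 3600 + 19 × 60 + 1) × 30 + 28 = 142258.
Minute boundaries passed: 79; those not divisible by 10: 79 − 7 = 72; dropped labels = 2 × 72 = 144.
Actual frame index = 142258 − 144 = 142114.

142114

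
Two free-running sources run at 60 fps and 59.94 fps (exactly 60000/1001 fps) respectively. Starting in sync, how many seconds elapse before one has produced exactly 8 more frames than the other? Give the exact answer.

The gap grows by |60000/1001 − 60| = 60/1001 frames per second.
Time for a 8-frame gap: 8 ÷ (60/1001) = 2002/15 s.

2002/15 seconds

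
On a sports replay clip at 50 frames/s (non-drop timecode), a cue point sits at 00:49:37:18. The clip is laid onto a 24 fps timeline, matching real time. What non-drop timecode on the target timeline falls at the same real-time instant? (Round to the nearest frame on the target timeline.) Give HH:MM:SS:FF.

Source frame index: (0×3600 + 49×60 + 37) × 50 + 18 = 148868.
Real time: 148868 / (50) = 74434/25 s.
Target frame: (74434/25) × (24) = 1786416/25 ≈ 71456.640 → 71457.
At 24 labels/s: frame 71457 → 00:49:37:09.

00:49:37:09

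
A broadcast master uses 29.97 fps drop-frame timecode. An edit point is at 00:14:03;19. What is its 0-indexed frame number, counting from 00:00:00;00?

25283

Complete 10-minute blocks: 1, each 17982 frames → 17982.
Remaining 4 whole minutes in the current block: 1800 + 3 × 1798 = 7194 frames.
Within the current minute: 3 × 30 + 19 − 2 = 107 (labels ;00/;01 skipped at this minute). Total = 17982 + 7194 + 107 = 25283.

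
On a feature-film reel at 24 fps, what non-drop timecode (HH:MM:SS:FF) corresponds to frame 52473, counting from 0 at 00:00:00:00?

00:36:26:09

52473 ÷ 24 = 2186 full seconds, remainder 9 frames.
2186 s = 0 h 36 min 26 s.
Timecode: 00:36:26:09.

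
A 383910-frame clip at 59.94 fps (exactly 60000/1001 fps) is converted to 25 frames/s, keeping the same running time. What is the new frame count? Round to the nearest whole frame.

160122 frames

Frames at target rate = 383910 × (25) / (60000/1001) = 12809797/80 ≈ 160122.462.
Nearest whole frame: 160122.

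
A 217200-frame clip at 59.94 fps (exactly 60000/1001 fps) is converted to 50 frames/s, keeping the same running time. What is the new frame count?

Target frames = source frames × (target rate / source rate) = 217200 × (50)/(60000/1001) = 217200 × 1001/1200 = 181181.

181181 frames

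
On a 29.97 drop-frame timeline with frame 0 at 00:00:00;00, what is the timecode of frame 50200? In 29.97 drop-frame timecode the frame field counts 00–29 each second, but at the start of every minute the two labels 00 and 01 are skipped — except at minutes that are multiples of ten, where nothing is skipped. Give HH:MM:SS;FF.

Each 10-minute DF block holds 10 × 60 × 30 − 9 × 2 = 17982 frames. 50200 ÷ 17982 → 2 full blocks, remainder 14236.
Within the partial block the first minute is 1800 frames and each further minute 1798, so 7 further minute boundaries passed. Total skipped labels = 18 × 2 + 2 × 7 = 50.
Non-drop label index = 50200 + 50 = 50250; at 30 labels/s that is 00:27:55:00, i.e. DF 00:27:55;00.

00:27:55;00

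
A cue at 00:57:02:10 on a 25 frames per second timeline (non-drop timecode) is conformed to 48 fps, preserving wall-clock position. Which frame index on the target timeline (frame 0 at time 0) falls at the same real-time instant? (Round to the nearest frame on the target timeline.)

frame 164275

Source frame index: (0×3600 + 57×60 + 2) × 25 + 10 = 85560.
Real time: 85560 / (25) = 17112/5 s.
Target frame: (17112/5) × (48) = 821376/5 ≈ 164275.200 → 164275.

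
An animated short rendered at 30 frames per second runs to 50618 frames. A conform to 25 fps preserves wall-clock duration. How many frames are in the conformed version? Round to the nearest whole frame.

Frames at target rate = 50618 × (25) / (30) = 126545/3 ≈ 42181.667.
Nearest whole frame: 42182.

42182 frames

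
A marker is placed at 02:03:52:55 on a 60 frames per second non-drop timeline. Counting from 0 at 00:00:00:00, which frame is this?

Total seconds to the label: (2 × 3600 + 3 × 60 + 52) = 7432.
Frame index = 7432 × 60 + 55 = 445975.

frame 445975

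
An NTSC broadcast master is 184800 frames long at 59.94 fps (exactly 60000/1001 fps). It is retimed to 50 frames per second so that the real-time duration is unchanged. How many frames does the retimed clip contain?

154154 frames

Target frames = source frames × (target rate / source rate) = 184800 × (50)/(60000/1001) = 184800 × 1001/1200 = 154154.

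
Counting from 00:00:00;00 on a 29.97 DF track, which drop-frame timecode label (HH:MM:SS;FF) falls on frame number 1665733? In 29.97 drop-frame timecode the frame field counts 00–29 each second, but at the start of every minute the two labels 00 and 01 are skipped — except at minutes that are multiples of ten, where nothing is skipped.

15:26:20;01

Ten DF minutes hold 17982 frames, so frame 1665733 lies in block 92 (frames 1654344–1672325) with 11389 frames into that block.
The block's first minute is 1800 frames and the rest 1798 each; 11389 frames reaches minute 6, so 92 × 18 + 6 × 2 = 1668 labels have been skipped so far.
Adding those back, label number 1665733 + 1668 = 1667401 at 30 labels/s is 55580 s + 1 f = 15 h 26 min 20 s frame 1, i.e. 15:26:20;01.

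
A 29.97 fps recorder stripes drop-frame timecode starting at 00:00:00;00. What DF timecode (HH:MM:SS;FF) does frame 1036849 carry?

Each 10-minute DF block holds 10 × 60 × 30 − 9 × 2 = 17982 frames. 1036849 ÷ 17982 → 57 full blocks, remainder 11875.
Within the partial block the first minute is 1800 frames and each further minute 1798, so 6 further minute boundaries passed. Total skipped labels = 18 × 57 + 2 × 6 = 1038.
Non-drop label index = 1036849 + 1038 = 1037887; at 30 labels/s that is 09:36:36:07, i.e. DF 09:36:36;07.

09:36:36;07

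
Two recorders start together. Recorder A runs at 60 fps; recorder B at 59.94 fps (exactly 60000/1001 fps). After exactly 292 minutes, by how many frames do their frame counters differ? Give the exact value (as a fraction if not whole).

1051200/1001 frames

292 min = 17520 s.
A emits 60 × 17520 = 1051200 frames; B emits 60000/1001 × 17520 = 1051200000/1001.
Difference = 1051200/1001 frames (≈ 1050.1499); B is behind A.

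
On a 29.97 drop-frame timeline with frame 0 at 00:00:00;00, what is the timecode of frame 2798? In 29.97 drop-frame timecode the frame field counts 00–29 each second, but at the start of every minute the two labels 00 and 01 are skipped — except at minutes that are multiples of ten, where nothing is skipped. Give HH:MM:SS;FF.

Each 10-minute DF block holds 10 × 60 × 30 − 9 × 2 = 17982 frames. 2798 ÷ 17982 → 0 full blocks, remainder 2798.
Within the partial block the first minute is 1800 frames and each further minute 1798, so 1 further minute boundary passed. Total skipped labels = 18 × 0 + 2 × 1 = 2.
Non-drop label index = 2798 + 2 = 2800; at 30 labels/s that is 00:01:33:10, i.e. DF 00:01:33;10.

00:01:33;10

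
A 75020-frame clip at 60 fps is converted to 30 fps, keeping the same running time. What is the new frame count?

Target frames = source frames × (target rate / source rate) = 75020 × (30)/(60) = 75020 × 1/2 = 37510.

37510 frames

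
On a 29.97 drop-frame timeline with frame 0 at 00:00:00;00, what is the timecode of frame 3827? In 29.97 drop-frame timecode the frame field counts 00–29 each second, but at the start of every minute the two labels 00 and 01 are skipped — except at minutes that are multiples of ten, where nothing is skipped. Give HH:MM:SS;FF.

00:02:07;21

Each 10-minute DF block holds 10 × 60 × 30 − 9 × 2 = 17982 frames. 3827 ÷ 17982 → 0 full blocks, remainder 3827.
Within the partial block the first minute is 1800 frames and each further minute 1798, so 2 further minute boundaries passed. Total skipped labels = 18 × 0 + 2 × 2 = 4.
Non-drop label index = 3827 + 4 = 3831; at 30 labels/s that is 00:02:07:21, i.e. DF 00:02:07;21.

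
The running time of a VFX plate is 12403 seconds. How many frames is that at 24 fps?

297672 frames

Frames = 12403 × 24 = 297672.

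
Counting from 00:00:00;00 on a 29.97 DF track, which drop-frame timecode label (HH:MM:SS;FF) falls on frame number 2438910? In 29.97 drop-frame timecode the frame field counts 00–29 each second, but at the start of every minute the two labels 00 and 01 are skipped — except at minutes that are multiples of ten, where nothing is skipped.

Ten DF minutes hold 17982 frames, so frame 2438910 lies in block 135 (frames 2427570–2445551) with 11340 frames into that block.
The block's first minute is 1800 frames and the rest 1798 each; 11340 frames reaches minute 6, so 135 × 18 + 6 × 2 = 2442 labels have been skipped so far.
Adding those back, label number 2438910 + 2442 = 2441352 at 30 labels/s is 81378 s + 12 f = 22 h 36 min 18 s frame 12, i.e. 22:36:18;12.

22:36:18;12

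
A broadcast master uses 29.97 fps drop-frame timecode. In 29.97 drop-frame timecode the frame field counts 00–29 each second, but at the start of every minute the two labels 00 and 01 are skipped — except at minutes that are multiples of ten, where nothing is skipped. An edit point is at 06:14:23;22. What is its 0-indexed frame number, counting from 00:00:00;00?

As if non-drop at 30 labels/s: (6 × 3600 + 14 × 60 + 23) × 30 + 22 = 673912.
Minute boundaries passed: 374; those not divisible by 10: 374 − 37 = 337; dropped labels = 2 × 337 = 674.
Actual frame index = 673912 − 674 = 673238.

673238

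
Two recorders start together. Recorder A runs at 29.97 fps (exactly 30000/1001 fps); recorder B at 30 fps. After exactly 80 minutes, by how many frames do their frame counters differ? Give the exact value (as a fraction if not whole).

144000/1001 frames

80 min = 4800 s.
A emits 30000/1001 × 4800 = 144000000/1001 frames; B emits 30 × 4800 = 144000.
Difference = 144000/1001 frames (≈ 143.8561); B is ahead of A.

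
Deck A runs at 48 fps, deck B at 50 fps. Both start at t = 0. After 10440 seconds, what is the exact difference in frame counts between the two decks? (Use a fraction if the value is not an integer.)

A emits 48 × 10440 = 501120 frames; B emits 50 × 10440 = 522000.
Difference = 20880 frames; B is ahead of A.

20880 frames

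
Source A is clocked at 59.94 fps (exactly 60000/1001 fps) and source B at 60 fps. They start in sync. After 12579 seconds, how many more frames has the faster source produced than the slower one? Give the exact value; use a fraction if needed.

107820/143 frames

A emits 60000/1001 × 12579 = 107820000/143 frames; B emits 60 × 12579 = 754740.
Difference = 107820/143 frames (≈ 753.9860); B is ahead of A.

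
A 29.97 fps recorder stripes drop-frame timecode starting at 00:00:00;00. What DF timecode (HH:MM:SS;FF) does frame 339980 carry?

03:09:04;02

Ten DF minutes hold 17982 frames, so frame 339980 lies in block 18 (frames 323676–341657) with 16304 frames into that block.
The block's first minute is 1800 frames and the rest 1798 each; 16304 frames reaches minute 9, so 18 × 18 + 9 × 2 = 342 labels have been skipped so far.
Adding those back, label number 339980 + 342 = 340322 at 30 labels/s is 11344 s + 2 f = 3 h 9 min 4 s frame 2, i.e. 03:09:04;02.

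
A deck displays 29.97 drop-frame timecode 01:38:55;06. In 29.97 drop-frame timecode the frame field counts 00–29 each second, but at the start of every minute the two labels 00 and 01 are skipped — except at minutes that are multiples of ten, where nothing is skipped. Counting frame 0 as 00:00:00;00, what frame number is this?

177878

As if non-drop at 30 labels/s: (1 × 3600 + 38 × 60 + 55) × 30 + 6 = 178056.
Minute boundaries passed: 98; those not divisible by 10: 98 − 9 = 89; dropped labels = 2 × 89 = 178.
Actual frame index = 178056 − 178 = 177878.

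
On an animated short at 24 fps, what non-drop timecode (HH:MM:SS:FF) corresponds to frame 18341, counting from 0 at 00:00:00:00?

18341 ÷ 24 = 764 full seconds, remainder 5 frames.
764 s = 0 h 12 min 44 s.
Timecode: 00:12:44:05.

00:12:44:05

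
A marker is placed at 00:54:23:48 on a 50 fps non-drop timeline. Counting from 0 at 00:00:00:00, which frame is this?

Total seconds to the label: (0 × 3600 + 54 × 60 + 23) = 3263.
Frame index = 3263 × 50 + 48 = 163198.

frame 163198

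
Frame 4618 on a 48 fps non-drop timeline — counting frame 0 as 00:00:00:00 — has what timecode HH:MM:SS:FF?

00:01:36:10

4618 ÷ 48 = 96 full seconds, remainder 10 frames.
96 s = 0 h 1 min 36 s.
Timecode: 00:01:36:10.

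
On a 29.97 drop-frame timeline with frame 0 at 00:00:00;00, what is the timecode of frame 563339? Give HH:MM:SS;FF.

Each 10-minute DF block holds 10 × 60 × 30 − 9 × 2 = 17982 frames. 563339 ÷ 17982 → 31 full blocks, remainder 5897.
Within the partial block the first minute is 1800 frames and each further minute 1798, so 3 further minute boundaries passed. Total skipped labels = 18 × 31 + 2 × 3 = 564.
Non-drop label index = 563339 + 564 = 563903; at 30 labels/s that is 05:13:16:23, i.e. DF 05:13:16;23.

05:13:16;23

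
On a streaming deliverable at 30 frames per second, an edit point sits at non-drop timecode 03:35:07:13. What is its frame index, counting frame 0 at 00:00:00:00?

387223

Total seconds to the label: (3 × 3600 + 35 × 60 + 7) = 12907.
Frame index = 12907 × 30 + 13 = 387223.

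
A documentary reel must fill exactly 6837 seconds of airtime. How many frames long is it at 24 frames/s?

164088 frames

Frames = 6837 × 24 = 164088.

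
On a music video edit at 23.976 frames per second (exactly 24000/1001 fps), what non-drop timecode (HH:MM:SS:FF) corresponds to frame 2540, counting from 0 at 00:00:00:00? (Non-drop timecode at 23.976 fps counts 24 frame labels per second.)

00:01:45:20

2540 ÷ 24 = 105 full seconds, remainder 20 frames.
105 s = 0 h 1 min 45 s.
Timecode: 00:01:45:20.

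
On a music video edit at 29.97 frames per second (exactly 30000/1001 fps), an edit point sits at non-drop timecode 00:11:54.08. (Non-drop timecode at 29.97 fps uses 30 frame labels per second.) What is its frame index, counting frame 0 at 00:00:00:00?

Total seconds to the label: (0 × 3600 + 11 × 60 + 54) = 714.
Frame index = 714 × 30 + 8 = 21428.

frame 21428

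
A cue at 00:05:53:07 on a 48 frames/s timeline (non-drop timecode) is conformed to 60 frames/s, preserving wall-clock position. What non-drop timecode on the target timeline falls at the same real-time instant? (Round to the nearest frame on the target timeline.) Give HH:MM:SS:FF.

Source frame index: (0×3600 + 5×60 + 53) × 48 + 7 = 16951.
Real time: 16951 / (48) = 16951/48 s.
Target frame: (16951/48) × (60) = 84755/4 ≈ 21188.750 → 21189.
At 60 labels/s: frame 21189 → 00:05:53:09.

00:05:53:09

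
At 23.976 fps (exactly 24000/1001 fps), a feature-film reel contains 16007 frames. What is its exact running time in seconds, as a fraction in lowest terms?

Running time = 16007 ÷ (24000/1001) = 16007 × 1001/24000 = 16023007/24000 s.

16023007/24000 seconds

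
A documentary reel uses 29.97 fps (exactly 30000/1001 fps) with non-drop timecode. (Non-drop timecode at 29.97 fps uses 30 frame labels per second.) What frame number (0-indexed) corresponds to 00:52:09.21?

Total seconds to the label: (0 × 3600 + 52 × 60 + 9) = 3129.
Frame index = 3129 × 30 + 21 = 93891.

93891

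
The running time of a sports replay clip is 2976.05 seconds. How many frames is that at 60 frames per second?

Frames = 2976.05 × 60 = 178563.

178563 frames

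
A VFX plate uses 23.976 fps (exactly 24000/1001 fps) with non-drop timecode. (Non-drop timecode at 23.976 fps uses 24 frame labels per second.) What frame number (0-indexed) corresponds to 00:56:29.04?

Total seconds to the label: (0 × 3600 + 56 × 60 + 29) = 3389.
Frame index = 3389 × 24 + 4 = 81340.

81340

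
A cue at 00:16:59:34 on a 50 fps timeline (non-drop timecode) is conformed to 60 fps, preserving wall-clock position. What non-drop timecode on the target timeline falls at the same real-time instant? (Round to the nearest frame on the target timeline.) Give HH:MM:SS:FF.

Source frame index: (0×3600 + 16×60 + 59) × 50 + 34 = 50984.
Real time: 50984 / (50) = 25492/25 s.
Target frame: (25492/25) × (60) = 305904/5 ≈ 61180.800 → 61181.
At 60 labels/s: frame 61181 → 00:16:59:41.

00:16:59:41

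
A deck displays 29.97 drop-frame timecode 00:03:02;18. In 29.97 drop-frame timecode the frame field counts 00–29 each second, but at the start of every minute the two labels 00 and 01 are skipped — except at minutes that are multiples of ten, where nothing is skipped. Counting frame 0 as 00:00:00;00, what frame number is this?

5472

As if non-drop at 30 labels/s: (0 × 3600 + 3 × 60 + 2) × 30 + 18 = 5478.
Minute boundaries passed: 3; those not divisible by 10: 3 − 0 = 3; dropped labels = 2 × 3 = 6.
Actual frame index = 5478 − 6 = 5472.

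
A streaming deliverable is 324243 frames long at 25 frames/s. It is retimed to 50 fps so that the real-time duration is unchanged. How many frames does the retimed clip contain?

648486 frames

Target frames = source frames × (target rate / source rate) = 324243 × (50)/(25) = 324243 × 2 = 648486.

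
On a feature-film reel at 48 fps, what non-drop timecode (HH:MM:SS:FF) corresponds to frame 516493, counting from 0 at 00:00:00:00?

02:59:20:13

516493 ÷ 48 = 10760 full seconds, remainder 13 frames.
10760 s = 2 h 59 min 20 s.
Timecode: 02:59:20:13.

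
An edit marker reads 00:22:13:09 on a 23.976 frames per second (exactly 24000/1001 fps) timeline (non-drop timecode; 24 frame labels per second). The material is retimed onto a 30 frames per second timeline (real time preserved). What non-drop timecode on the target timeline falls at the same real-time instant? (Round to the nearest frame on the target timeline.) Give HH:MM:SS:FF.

00:22:14:21

Source frame index: (0×3600 + 22×60 + 13) × 24 + 9 = 32001.
Real time: 32001 / (24000/1001) = 10677667/8000 s.
Target frame: (10677667/8000) × (30) = 32033001/800 ≈ 40041.251 → 40041.
At 30 labels/s: frame 40041 → 00:22:14:21.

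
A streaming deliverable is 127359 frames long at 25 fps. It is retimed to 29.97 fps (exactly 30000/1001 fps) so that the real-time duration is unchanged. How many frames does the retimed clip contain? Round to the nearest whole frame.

152678 frames

Frames at target rate = 127359 × (30000/1001) / (25) = 152830800/1001 ≈ 152678.122.
Nearest whole frame: 152678.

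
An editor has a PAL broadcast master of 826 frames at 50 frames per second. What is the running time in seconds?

Running time = 826 / (50) = 16.52 s.

16.52 seconds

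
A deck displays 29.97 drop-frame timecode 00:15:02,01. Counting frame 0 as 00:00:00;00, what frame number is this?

27033

As if non-drop at 30 labels/s: (0 × 3600 + 15 × 60 + 2) × 30 + 1 = 27061.
Minute boundaries passed: 15; those not divisible by 10: 15 − 1 = 14; dropped labels = 2 × 14 = 28.
Actual frame index = 27061 − 28 = 27033.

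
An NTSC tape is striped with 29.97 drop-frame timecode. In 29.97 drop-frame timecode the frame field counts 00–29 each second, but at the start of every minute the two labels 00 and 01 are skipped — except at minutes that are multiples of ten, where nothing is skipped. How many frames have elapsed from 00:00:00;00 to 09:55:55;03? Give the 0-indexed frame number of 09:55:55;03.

As if non-drop at 30 labels/s: (9 × 3600 + 55 × 60 + 55) × 30 + 3 = 1072653.
Minute boundaries passed: 595; those not divisible by 10: 595 − 59 = 536; dropped labels = 2 × 536 = 1072.
Actual frame index = 1072653 − 1072 = 1071581.

1071581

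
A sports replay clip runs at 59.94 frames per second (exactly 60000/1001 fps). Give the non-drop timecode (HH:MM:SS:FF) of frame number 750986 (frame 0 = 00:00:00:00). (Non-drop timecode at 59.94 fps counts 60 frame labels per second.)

03:28:36:26

750986 ÷ 60 = 12516 full seconds, remainder 26 frames.
12516 s = 3 h 28 min 36 s.
Timecode: 03:28:36:26.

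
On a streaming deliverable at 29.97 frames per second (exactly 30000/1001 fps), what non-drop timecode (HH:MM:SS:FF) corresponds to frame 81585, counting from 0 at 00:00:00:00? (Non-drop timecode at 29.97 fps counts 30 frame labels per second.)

00:45:19:15

81585 ÷ 30 = 2719 full seconds, remainder 15 frames.
2719 s = 0 h 45 min 19 s.
Timecode: 00:45:19:15.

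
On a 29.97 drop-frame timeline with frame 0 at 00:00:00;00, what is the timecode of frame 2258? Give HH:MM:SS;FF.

00:01:15;10

Ten DF minutes hold 17982 frames, so frame 2258 lies in block 0 (frames 0–17981) with 2258 frames into that block.
The block's first minute is 1800 frames and the rest 1798 each; 2258 frames reaches minute 1, so 0 × 18 + 1 × 2 = 2 labels have been skipped so far.
Adding those back, label number 2258 + 2 = 2260 at 30 labels/s is 75 s + 10 f = 0 h 1 min 15 s frame 10, i.e. 00:01:15;10.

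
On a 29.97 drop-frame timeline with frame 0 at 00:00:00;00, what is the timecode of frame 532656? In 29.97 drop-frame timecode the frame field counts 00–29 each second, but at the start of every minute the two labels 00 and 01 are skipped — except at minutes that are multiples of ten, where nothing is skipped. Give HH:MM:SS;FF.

Ten DF minutes hold 17982 frames, so frame 532656 lies in block 29 (frames 521478–539459) with 11178 frames into that block.
The block's first minute is 1800 frames and the rest 1798 each; 11178 frames reaches minute 6, so 29 × 18 + 6 × 2 = 534 labels have been skipped so far.
Adding those back, label number 532656 + 534 = 533190 at 30 labels/s is 17773 s + 0 f = 4 h 56 min 13 s frame 0, i.e. 04:56:13;00.

04:56:13;00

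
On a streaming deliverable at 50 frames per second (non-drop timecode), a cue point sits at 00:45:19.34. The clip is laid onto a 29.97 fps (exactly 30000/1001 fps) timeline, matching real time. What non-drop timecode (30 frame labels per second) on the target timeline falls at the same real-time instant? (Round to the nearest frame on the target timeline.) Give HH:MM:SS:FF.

Source frame index: (0×3600 + 45×60 + 19) × 50 + 34 = 135984.
Real time: 135984 / (50) = 67992/25 s.
Target frame: (67992/25) × (30000/1001) = 81590400/1001 ≈ 81508.891 → 81509.
At 30 labels/s: frame 81509 → 00:45:16:29.

00:45:16:29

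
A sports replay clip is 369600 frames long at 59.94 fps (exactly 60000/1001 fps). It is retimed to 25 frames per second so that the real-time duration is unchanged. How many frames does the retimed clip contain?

Target frames = source frames × (target rate / source rate) = 369600 × (25)/(60000/1001) = 369600 × 1001/2400 = 154154.

154154 frames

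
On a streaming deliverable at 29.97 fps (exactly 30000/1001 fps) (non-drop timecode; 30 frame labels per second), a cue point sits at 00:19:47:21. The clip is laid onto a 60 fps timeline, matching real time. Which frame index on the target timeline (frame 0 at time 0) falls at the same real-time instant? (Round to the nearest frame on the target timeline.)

Source frame index: (0×3600 + 19×60 + 47) × 30 + 21 = 35631.
Real time: 35631 / (30000/1001) = 11888877/10000 s.
Target frame: (11888877/10000) × (60) = 35666631/500 ≈ 71333.262 → 71333.

frame 71333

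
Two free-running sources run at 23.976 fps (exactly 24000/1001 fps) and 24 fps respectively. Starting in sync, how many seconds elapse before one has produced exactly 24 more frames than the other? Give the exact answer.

The gap grows by |24 − 24000/1001| = 24/1001 frames per second.
Time for a 24-frame gap: 24 ÷ (24/1001) = 1001 s.

1001 seconds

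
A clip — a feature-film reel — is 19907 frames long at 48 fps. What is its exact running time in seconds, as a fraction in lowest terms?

19907/48 seconds

Running time = 19907 ÷ (48) = 19907 × 1/48 = 19907/48 s.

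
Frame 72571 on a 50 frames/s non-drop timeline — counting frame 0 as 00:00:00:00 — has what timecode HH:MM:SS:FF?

72571 ÷ 50 = 1451 full seconds, remainder 21 frames.
1451 s = 0 h 24 min 11 s.
Timecode: 00:24:11:21.

00:24:11:21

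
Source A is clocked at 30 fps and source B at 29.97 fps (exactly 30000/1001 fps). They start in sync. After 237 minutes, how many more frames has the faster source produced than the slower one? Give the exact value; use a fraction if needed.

426600/1001 frames

237 min = 14220 s.
A emits 30 × 14220 = 426600 frames; B emits 30000/1001 × 14220 = 426600000/1001.
Difference = 426600/1001 frames (≈ 426.1738); B is behind A.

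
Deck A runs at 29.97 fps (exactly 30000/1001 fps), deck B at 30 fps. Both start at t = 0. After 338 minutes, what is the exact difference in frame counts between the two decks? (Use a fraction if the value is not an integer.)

338 min = 20280 s.
A emits 30000/1001 × 20280 = 46800000/77 frames; B emits 30 × 20280 = 608400.
Difference = 46800/77 frames (≈ 607.7922); B is ahead of A.

46800/77 frames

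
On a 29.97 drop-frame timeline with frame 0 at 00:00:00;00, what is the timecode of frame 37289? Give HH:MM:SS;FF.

Each 10-minute DF block holds 10 × 60 × 30 − 9 × 2 = 17982 frames. 37289 ÷ 17982 → 2 full blocks, remainder 1325.
Within the partial block the first minute is 1800 frames and each further minute 1798, so 0 further minute boundaries passed. Total skipped labels = 18 × 2 + 2 × 0 = 36.
Non-drop label index = 37289 + 36 = 37325; at 30 labels/s that is 00:20:44:05, i.e. DF 00:20:44;05.

00:20:44;05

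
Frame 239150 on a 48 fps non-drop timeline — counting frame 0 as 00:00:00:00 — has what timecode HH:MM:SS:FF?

01:23:02:14

239150 ÷ 48 = 4982 full seconds, remainder 14 frames.
4982 s = 1 h 23 min 2 s.
Timecode: 01:23:02:14.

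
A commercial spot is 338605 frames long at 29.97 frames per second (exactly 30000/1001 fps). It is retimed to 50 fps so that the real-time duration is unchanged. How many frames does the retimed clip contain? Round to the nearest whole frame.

Frames at target rate = 338605 × (50) / (30000/1001) = 67788721/120 ≈ 564906.008.
Nearest whole frame: 564906.

564906 frames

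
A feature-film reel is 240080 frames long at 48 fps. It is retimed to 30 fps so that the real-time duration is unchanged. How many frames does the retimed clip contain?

Target frames = source frames × (target rate / source rate) = 240080 × (30)/(48) = 240080 × 5/8 = 150050.

150050 frames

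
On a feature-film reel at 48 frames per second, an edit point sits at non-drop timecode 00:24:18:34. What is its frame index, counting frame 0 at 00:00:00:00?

frame 70018

Total seconds to the label: (0 × 3600 + 24 × 60 + 18) = 1458.
Frame index = 1458 × 48 + 34 = 70018.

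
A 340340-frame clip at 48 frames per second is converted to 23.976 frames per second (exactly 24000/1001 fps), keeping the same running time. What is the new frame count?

170000 frames

Target frames = source frames × (target rate / source rate) = 340340 × (24000/1001)/(48) = 340340 × 500/1001 = 170000.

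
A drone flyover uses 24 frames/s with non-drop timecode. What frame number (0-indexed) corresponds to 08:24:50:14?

frame 726974

Total seconds to the label: (8 × 3600 + 24 × 60 + 50) = 30290.
Frame index = 30290 × 24 + 14 = 726974.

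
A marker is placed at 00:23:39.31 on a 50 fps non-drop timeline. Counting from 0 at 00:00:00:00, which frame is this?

Total seconds to the label: (0 × 3600 + 23 × 60 + 39) = 1419.
Frame index = 1419 × 50 + 31 = 70981.

frame 70981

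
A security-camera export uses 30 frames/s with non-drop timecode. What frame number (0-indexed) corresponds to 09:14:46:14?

Total seconds to the label: (9 × 3600 + 14 × 60 + 46) = 33286.
Frame index = 33286 × 30 + 14 = 998594.

998594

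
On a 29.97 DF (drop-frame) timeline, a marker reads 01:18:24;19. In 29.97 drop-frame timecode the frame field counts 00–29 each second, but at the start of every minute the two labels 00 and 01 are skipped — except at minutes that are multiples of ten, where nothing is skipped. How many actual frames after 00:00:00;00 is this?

As if non-drop at 30 labels/s: (1 × 3600 + 18 × 60 + 24) × 30 + 19 = 141139.
Minute boundaries passed: 78; those not divisible by 10: 78 − 7 = 71; dropped labels = 2 × 71 = 142.
Actual frame index = 141139 − 142 = 140997.

140997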